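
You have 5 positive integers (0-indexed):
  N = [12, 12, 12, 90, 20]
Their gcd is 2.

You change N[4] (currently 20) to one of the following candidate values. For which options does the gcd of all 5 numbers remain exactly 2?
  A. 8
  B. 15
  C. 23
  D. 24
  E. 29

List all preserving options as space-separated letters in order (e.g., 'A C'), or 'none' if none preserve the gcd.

Answer: A

Derivation:
Old gcd = 2; gcd of others (without N[4]) = 6
New gcd for candidate v: gcd(6, v). Preserves old gcd iff gcd(6, v) = 2.
  Option A: v=8, gcd(6,8)=2 -> preserves
  Option B: v=15, gcd(6,15)=3 -> changes
  Option C: v=23, gcd(6,23)=1 -> changes
  Option D: v=24, gcd(6,24)=6 -> changes
  Option E: v=29, gcd(6,29)=1 -> changes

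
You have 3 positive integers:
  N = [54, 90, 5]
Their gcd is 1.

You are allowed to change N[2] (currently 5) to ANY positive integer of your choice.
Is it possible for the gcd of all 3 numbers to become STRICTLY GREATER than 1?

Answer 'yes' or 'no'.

Answer: yes

Derivation:
Current gcd = 1
gcd of all OTHER numbers (without N[2]=5): gcd([54, 90]) = 18
The new gcd after any change is gcd(18, new_value).
This can be at most 18.
Since 18 > old gcd 1, the gcd CAN increase (e.g., set N[2] = 18).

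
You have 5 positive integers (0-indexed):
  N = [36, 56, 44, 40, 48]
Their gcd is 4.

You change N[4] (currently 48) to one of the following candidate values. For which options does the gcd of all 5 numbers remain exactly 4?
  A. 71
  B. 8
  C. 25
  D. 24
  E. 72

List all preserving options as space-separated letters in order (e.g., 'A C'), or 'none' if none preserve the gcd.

Answer: B D E

Derivation:
Old gcd = 4; gcd of others (without N[4]) = 4
New gcd for candidate v: gcd(4, v). Preserves old gcd iff gcd(4, v) = 4.
  Option A: v=71, gcd(4,71)=1 -> changes
  Option B: v=8, gcd(4,8)=4 -> preserves
  Option C: v=25, gcd(4,25)=1 -> changes
  Option D: v=24, gcd(4,24)=4 -> preserves
  Option E: v=72, gcd(4,72)=4 -> preserves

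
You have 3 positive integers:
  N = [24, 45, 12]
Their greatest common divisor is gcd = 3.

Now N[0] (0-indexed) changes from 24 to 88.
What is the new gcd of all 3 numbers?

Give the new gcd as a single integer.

Numbers: [24, 45, 12], gcd = 3
Change: index 0, 24 -> 88
gcd of the OTHER numbers (without index 0): gcd([45, 12]) = 3
New gcd = gcd(g_others, new_val) = gcd(3, 88) = 1

Answer: 1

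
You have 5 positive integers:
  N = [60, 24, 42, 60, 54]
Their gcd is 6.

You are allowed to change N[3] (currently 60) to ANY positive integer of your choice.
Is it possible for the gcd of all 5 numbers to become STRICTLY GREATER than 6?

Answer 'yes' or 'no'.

Current gcd = 6
gcd of all OTHER numbers (without N[3]=60): gcd([60, 24, 42, 54]) = 6
The new gcd after any change is gcd(6, new_value).
This can be at most 6.
Since 6 = old gcd 6, the gcd can only stay the same or decrease.

Answer: no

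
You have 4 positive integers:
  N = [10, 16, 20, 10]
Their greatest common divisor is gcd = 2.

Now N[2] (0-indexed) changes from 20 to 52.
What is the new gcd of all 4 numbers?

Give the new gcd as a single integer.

Numbers: [10, 16, 20, 10], gcd = 2
Change: index 2, 20 -> 52
gcd of the OTHER numbers (without index 2): gcd([10, 16, 10]) = 2
New gcd = gcd(g_others, new_val) = gcd(2, 52) = 2

Answer: 2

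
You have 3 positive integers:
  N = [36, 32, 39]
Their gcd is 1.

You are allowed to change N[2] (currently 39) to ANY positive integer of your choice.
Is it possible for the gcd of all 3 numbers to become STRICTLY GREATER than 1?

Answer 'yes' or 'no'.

Current gcd = 1
gcd of all OTHER numbers (without N[2]=39): gcd([36, 32]) = 4
The new gcd after any change is gcd(4, new_value).
This can be at most 4.
Since 4 > old gcd 1, the gcd CAN increase (e.g., set N[2] = 4).

Answer: yes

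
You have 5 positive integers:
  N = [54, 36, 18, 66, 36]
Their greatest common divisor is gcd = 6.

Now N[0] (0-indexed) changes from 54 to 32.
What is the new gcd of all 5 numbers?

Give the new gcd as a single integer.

Numbers: [54, 36, 18, 66, 36], gcd = 6
Change: index 0, 54 -> 32
gcd of the OTHER numbers (without index 0): gcd([36, 18, 66, 36]) = 6
New gcd = gcd(g_others, new_val) = gcd(6, 32) = 2

Answer: 2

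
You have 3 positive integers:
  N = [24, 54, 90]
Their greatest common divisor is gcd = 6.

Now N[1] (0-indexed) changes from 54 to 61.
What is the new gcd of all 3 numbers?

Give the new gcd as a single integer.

Numbers: [24, 54, 90], gcd = 6
Change: index 1, 54 -> 61
gcd of the OTHER numbers (without index 1): gcd([24, 90]) = 6
New gcd = gcd(g_others, new_val) = gcd(6, 61) = 1

Answer: 1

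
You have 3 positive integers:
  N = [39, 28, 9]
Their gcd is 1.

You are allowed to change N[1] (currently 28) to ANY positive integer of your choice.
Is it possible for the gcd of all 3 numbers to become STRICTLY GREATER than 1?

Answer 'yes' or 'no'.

Current gcd = 1
gcd of all OTHER numbers (without N[1]=28): gcd([39, 9]) = 3
The new gcd after any change is gcd(3, new_value).
This can be at most 3.
Since 3 > old gcd 1, the gcd CAN increase (e.g., set N[1] = 3).

Answer: yes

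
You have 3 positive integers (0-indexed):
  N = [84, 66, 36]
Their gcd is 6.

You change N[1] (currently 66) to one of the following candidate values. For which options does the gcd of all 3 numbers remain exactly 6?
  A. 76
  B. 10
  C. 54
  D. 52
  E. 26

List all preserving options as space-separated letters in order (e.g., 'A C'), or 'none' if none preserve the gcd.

Answer: C

Derivation:
Old gcd = 6; gcd of others (without N[1]) = 12
New gcd for candidate v: gcd(12, v). Preserves old gcd iff gcd(12, v) = 6.
  Option A: v=76, gcd(12,76)=4 -> changes
  Option B: v=10, gcd(12,10)=2 -> changes
  Option C: v=54, gcd(12,54)=6 -> preserves
  Option D: v=52, gcd(12,52)=4 -> changes
  Option E: v=26, gcd(12,26)=2 -> changes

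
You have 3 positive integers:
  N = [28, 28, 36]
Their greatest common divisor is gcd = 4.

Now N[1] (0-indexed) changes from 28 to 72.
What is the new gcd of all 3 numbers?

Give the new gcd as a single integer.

Answer: 4

Derivation:
Numbers: [28, 28, 36], gcd = 4
Change: index 1, 28 -> 72
gcd of the OTHER numbers (without index 1): gcd([28, 36]) = 4
New gcd = gcd(g_others, new_val) = gcd(4, 72) = 4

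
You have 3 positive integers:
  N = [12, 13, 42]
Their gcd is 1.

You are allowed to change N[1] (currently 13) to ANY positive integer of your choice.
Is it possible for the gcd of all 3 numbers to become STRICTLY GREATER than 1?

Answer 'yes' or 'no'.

Current gcd = 1
gcd of all OTHER numbers (without N[1]=13): gcd([12, 42]) = 6
The new gcd after any change is gcd(6, new_value).
This can be at most 6.
Since 6 > old gcd 1, the gcd CAN increase (e.g., set N[1] = 6).

Answer: yes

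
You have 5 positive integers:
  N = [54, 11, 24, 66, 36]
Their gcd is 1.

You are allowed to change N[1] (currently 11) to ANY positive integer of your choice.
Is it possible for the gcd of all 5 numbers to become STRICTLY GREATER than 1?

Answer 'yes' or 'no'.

Current gcd = 1
gcd of all OTHER numbers (without N[1]=11): gcd([54, 24, 66, 36]) = 6
The new gcd after any change is gcd(6, new_value).
This can be at most 6.
Since 6 > old gcd 1, the gcd CAN increase (e.g., set N[1] = 6).

Answer: yes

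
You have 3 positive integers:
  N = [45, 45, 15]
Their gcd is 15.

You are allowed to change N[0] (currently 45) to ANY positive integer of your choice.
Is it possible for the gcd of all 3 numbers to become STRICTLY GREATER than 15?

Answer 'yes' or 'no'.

Current gcd = 15
gcd of all OTHER numbers (without N[0]=45): gcd([45, 15]) = 15
The new gcd after any change is gcd(15, new_value).
This can be at most 15.
Since 15 = old gcd 15, the gcd can only stay the same or decrease.

Answer: no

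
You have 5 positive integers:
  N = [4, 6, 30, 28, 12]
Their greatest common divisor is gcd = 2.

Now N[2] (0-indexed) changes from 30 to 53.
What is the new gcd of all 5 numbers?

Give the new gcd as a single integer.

Answer: 1

Derivation:
Numbers: [4, 6, 30, 28, 12], gcd = 2
Change: index 2, 30 -> 53
gcd of the OTHER numbers (without index 2): gcd([4, 6, 28, 12]) = 2
New gcd = gcd(g_others, new_val) = gcd(2, 53) = 1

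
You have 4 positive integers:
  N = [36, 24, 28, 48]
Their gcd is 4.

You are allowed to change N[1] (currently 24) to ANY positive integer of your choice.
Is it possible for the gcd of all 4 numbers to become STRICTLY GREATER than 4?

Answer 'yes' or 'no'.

Current gcd = 4
gcd of all OTHER numbers (without N[1]=24): gcd([36, 28, 48]) = 4
The new gcd after any change is gcd(4, new_value).
This can be at most 4.
Since 4 = old gcd 4, the gcd can only stay the same or decrease.

Answer: no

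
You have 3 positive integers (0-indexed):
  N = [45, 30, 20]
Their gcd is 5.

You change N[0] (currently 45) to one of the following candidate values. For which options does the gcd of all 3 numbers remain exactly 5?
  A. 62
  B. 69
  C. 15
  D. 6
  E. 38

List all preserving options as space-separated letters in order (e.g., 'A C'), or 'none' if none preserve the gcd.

Old gcd = 5; gcd of others (without N[0]) = 10
New gcd for candidate v: gcd(10, v). Preserves old gcd iff gcd(10, v) = 5.
  Option A: v=62, gcd(10,62)=2 -> changes
  Option B: v=69, gcd(10,69)=1 -> changes
  Option C: v=15, gcd(10,15)=5 -> preserves
  Option D: v=6, gcd(10,6)=2 -> changes
  Option E: v=38, gcd(10,38)=2 -> changes

Answer: C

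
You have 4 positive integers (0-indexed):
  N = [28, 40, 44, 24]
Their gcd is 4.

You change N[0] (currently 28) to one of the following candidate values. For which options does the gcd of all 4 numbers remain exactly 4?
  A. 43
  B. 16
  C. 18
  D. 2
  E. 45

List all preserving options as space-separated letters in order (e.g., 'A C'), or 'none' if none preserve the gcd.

Answer: B

Derivation:
Old gcd = 4; gcd of others (without N[0]) = 4
New gcd for candidate v: gcd(4, v). Preserves old gcd iff gcd(4, v) = 4.
  Option A: v=43, gcd(4,43)=1 -> changes
  Option B: v=16, gcd(4,16)=4 -> preserves
  Option C: v=18, gcd(4,18)=2 -> changes
  Option D: v=2, gcd(4,2)=2 -> changes
  Option E: v=45, gcd(4,45)=1 -> changes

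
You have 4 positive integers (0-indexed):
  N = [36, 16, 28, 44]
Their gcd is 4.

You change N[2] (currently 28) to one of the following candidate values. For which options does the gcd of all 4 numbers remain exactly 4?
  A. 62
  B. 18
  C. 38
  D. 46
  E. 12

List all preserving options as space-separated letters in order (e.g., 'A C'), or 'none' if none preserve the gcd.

Answer: E

Derivation:
Old gcd = 4; gcd of others (without N[2]) = 4
New gcd for candidate v: gcd(4, v). Preserves old gcd iff gcd(4, v) = 4.
  Option A: v=62, gcd(4,62)=2 -> changes
  Option B: v=18, gcd(4,18)=2 -> changes
  Option C: v=38, gcd(4,38)=2 -> changes
  Option D: v=46, gcd(4,46)=2 -> changes
  Option E: v=12, gcd(4,12)=4 -> preserves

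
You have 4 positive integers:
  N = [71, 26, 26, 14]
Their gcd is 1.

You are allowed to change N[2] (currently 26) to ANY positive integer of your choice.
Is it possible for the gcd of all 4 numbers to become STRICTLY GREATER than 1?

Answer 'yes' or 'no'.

Current gcd = 1
gcd of all OTHER numbers (without N[2]=26): gcd([71, 26, 14]) = 1
The new gcd after any change is gcd(1, new_value).
This can be at most 1.
Since 1 = old gcd 1, the gcd can only stay the same or decrease.

Answer: no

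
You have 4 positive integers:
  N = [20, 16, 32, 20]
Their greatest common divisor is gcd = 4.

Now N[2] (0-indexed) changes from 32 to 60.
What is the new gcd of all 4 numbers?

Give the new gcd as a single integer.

Numbers: [20, 16, 32, 20], gcd = 4
Change: index 2, 32 -> 60
gcd of the OTHER numbers (without index 2): gcd([20, 16, 20]) = 4
New gcd = gcd(g_others, new_val) = gcd(4, 60) = 4

Answer: 4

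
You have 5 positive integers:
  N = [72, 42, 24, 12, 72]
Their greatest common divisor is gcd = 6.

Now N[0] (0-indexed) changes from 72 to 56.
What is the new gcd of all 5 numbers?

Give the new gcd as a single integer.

Numbers: [72, 42, 24, 12, 72], gcd = 6
Change: index 0, 72 -> 56
gcd of the OTHER numbers (without index 0): gcd([42, 24, 12, 72]) = 6
New gcd = gcd(g_others, new_val) = gcd(6, 56) = 2

Answer: 2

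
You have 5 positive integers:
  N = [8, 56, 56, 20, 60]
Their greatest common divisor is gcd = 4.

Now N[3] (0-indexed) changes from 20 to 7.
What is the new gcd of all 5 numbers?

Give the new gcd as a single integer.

Numbers: [8, 56, 56, 20, 60], gcd = 4
Change: index 3, 20 -> 7
gcd of the OTHER numbers (without index 3): gcd([8, 56, 56, 60]) = 4
New gcd = gcd(g_others, new_val) = gcd(4, 7) = 1

Answer: 1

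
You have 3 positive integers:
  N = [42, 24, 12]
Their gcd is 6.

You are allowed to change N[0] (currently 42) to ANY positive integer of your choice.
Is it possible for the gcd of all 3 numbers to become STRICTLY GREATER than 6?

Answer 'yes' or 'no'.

Current gcd = 6
gcd of all OTHER numbers (without N[0]=42): gcd([24, 12]) = 12
The new gcd after any change is gcd(12, new_value).
This can be at most 12.
Since 12 > old gcd 6, the gcd CAN increase (e.g., set N[0] = 12).

Answer: yes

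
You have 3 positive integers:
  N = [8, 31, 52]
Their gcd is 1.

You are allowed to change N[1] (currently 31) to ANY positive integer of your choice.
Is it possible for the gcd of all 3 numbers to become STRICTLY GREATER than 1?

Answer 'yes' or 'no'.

Answer: yes

Derivation:
Current gcd = 1
gcd of all OTHER numbers (without N[1]=31): gcd([8, 52]) = 4
The new gcd after any change is gcd(4, new_value).
This can be at most 4.
Since 4 > old gcd 1, the gcd CAN increase (e.g., set N[1] = 4).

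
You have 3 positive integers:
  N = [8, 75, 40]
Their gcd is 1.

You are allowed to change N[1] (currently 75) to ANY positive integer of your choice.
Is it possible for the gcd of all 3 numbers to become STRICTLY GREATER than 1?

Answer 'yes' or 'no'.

Answer: yes

Derivation:
Current gcd = 1
gcd of all OTHER numbers (without N[1]=75): gcd([8, 40]) = 8
The new gcd after any change is gcd(8, new_value).
This can be at most 8.
Since 8 > old gcd 1, the gcd CAN increase (e.g., set N[1] = 8).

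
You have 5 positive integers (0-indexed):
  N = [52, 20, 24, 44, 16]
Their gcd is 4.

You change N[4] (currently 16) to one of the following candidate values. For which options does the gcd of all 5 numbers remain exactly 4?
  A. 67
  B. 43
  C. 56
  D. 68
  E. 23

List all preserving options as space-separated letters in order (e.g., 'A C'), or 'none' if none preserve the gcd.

Old gcd = 4; gcd of others (without N[4]) = 4
New gcd for candidate v: gcd(4, v). Preserves old gcd iff gcd(4, v) = 4.
  Option A: v=67, gcd(4,67)=1 -> changes
  Option B: v=43, gcd(4,43)=1 -> changes
  Option C: v=56, gcd(4,56)=4 -> preserves
  Option D: v=68, gcd(4,68)=4 -> preserves
  Option E: v=23, gcd(4,23)=1 -> changes

Answer: C D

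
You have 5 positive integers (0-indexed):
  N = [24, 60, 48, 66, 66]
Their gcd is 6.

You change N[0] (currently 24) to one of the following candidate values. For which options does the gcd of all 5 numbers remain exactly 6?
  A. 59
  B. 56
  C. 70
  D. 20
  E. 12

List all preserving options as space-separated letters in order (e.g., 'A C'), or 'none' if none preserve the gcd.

Answer: E

Derivation:
Old gcd = 6; gcd of others (without N[0]) = 6
New gcd for candidate v: gcd(6, v). Preserves old gcd iff gcd(6, v) = 6.
  Option A: v=59, gcd(6,59)=1 -> changes
  Option B: v=56, gcd(6,56)=2 -> changes
  Option C: v=70, gcd(6,70)=2 -> changes
  Option D: v=20, gcd(6,20)=2 -> changes
  Option E: v=12, gcd(6,12)=6 -> preserves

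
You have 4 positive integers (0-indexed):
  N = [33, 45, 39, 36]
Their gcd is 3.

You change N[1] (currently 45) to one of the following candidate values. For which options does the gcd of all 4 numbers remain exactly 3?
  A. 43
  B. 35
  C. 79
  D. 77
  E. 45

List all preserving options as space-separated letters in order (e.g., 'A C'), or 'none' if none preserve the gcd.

Old gcd = 3; gcd of others (without N[1]) = 3
New gcd for candidate v: gcd(3, v). Preserves old gcd iff gcd(3, v) = 3.
  Option A: v=43, gcd(3,43)=1 -> changes
  Option B: v=35, gcd(3,35)=1 -> changes
  Option C: v=79, gcd(3,79)=1 -> changes
  Option D: v=77, gcd(3,77)=1 -> changes
  Option E: v=45, gcd(3,45)=3 -> preserves

Answer: E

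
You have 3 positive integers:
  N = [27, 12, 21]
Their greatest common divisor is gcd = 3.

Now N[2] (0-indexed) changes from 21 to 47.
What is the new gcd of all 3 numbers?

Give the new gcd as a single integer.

Numbers: [27, 12, 21], gcd = 3
Change: index 2, 21 -> 47
gcd of the OTHER numbers (without index 2): gcd([27, 12]) = 3
New gcd = gcd(g_others, new_val) = gcd(3, 47) = 1

Answer: 1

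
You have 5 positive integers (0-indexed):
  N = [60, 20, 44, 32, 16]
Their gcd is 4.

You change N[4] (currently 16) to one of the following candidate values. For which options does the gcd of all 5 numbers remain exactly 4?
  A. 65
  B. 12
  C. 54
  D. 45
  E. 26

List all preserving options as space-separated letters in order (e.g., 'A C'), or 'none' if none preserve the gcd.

Answer: B

Derivation:
Old gcd = 4; gcd of others (without N[4]) = 4
New gcd for candidate v: gcd(4, v). Preserves old gcd iff gcd(4, v) = 4.
  Option A: v=65, gcd(4,65)=1 -> changes
  Option B: v=12, gcd(4,12)=4 -> preserves
  Option C: v=54, gcd(4,54)=2 -> changes
  Option D: v=45, gcd(4,45)=1 -> changes
  Option E: v=26, gcd(4,26)=2 -> changes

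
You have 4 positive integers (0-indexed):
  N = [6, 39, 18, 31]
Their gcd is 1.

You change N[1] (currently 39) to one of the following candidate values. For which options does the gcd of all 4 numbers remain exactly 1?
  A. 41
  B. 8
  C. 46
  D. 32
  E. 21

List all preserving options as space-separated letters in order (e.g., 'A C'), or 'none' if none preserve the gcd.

Old gcd = 1; gcd of others (without N[1]) = 1
New gcd for candidate v: gcd(1, v). Preserves old gcd iff gcd(1, v) = 1.
  Option A: v=41, gcd(1,41)=1 -> preserves
  Option B: v=8, gcd(1,8)=1 -> preserves
  Option C: v=46, gcd(1,46)=1 -> preserves
  Option D: v=32, gcd(1,32)=1 -> preserves
  Option E: v=21, gcd(1,21)=1 -> preserves

Answer: A B C D E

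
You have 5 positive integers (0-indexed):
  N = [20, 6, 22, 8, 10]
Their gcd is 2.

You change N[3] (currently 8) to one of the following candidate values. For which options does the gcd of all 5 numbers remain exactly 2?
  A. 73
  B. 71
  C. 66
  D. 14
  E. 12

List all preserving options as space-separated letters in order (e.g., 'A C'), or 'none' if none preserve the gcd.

Old gcd = 2; gcd of others (without N[3]) = 2
New gcd for candidate v: gcd(2, v). Preserves old gcd iff gcd(2, v) = 2.
  Option A: v=73, gcd(2,73)=1 -> changes
  Option B: v=71, gcd(2,71)=1 -> changes
  Option C: v=66, gcd(2,66)=2 -> preserves
  Option D: v=14, gcd(2,14)=2 -> preserves
  Option E: v=12, gcd(2,12)=2 -> preserves

Answer: C D E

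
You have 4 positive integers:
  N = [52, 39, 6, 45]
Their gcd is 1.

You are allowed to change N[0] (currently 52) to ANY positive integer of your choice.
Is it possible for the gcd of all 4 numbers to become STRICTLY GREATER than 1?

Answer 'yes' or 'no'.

Current gcd = 1
gcd of all OTHER numbers (without N[0]=52): gcd([39, 6, 45]) = 3
The new gcd after any change is gcd(3, new_value).
This can be at most 3.
Since 3 > old gcd 1, the gcd CAN increase (e.g., set N[0] = 3).

Answer: yes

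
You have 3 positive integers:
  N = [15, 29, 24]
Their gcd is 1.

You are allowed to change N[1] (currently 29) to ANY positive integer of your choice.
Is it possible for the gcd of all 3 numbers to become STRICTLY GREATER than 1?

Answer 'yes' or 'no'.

Answer: yes

Derivation:
Current gcd = 1
gcd of all OTHER numbers (without N[1]=29): gcd([15, 24]) = 3
The new gcd after any change is gcd(3, new_value).
This can be at most 3.
Since 3 > old gcd 1, the gcd CAN increase (e.g., set N[1] = 3).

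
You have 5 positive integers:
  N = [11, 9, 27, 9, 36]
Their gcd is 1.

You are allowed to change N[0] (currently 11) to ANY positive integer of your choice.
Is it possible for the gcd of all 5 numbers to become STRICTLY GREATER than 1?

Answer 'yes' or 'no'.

Current gcd = 1
gcd of all OTHER numbers (without N[0]=11): gcd([9, 27, 9, 36]) = 9
The new gcd after any change is gcd(9, new_value).
This can be at most 9.
Since 9 > old gcd 1, the gcd CAN increase (e.g., set N[0] = 9).

Answer: yes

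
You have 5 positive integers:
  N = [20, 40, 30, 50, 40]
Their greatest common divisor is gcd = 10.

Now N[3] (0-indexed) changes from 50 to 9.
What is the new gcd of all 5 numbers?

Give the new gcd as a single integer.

Numbers: [20, 40, 30, 50, 40], gcd = 10
Change: index 3, 50 -> 9
gcd of the OTHER numbers (without index 3): gcd([20, 40, 30, 40]) = 10
New gcd = gcd(g_others, new_val) = gcd(10, 9) = 1

Answer: 1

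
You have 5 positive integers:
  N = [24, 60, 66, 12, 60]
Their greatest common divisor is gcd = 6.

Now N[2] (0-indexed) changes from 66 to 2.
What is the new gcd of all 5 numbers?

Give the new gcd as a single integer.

Answer: 2

Derivation:
Numbers: [24, 60, 66, 12, 60], gcd = 6
Change: index 2, 66 -> 2
gcd of the OTHER numbers (without index 2): gcd([24, 60, 12, 60]) = 12
New gcd = gcd(g_others, new_val) = gcd(12, 2) = 2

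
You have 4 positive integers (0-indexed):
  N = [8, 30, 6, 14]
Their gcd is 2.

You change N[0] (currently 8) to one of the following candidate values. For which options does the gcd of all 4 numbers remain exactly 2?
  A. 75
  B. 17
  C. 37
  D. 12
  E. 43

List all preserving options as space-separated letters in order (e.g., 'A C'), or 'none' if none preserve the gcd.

Old gcd = 2; gcd of others (without N[0]) = 2
New gcd for candidate v: gcd(2, v). Preserves old gcd iff gcd(2, v) = 2.
  Option A: v=75, gcd(2,75)=1 -> changes
  Option B: v=17, gcd(2,17)=1 -> changes
  Option C: v=37, gcd(2,37)=1 -> changes
  Option D: v=12, gcd(2,12)=2 -> preserves
  Option E: v=43, gcd(2,43)=1 -> changes

Answer: D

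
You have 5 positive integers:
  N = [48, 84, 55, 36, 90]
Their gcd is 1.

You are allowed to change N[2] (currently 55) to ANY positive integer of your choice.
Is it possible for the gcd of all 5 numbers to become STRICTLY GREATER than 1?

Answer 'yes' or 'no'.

Current gcd = 1
gcd of all OTHER numbers (without N[2]=55): gcd([48, 84, 36, 90]) = 6
The new gcd after any change is gcd(6, new_value).
This can be at most 6.
Since 6 > old gcd 1, the gcd CAN increase (e.g., set N[2] = 6).

Answer: yes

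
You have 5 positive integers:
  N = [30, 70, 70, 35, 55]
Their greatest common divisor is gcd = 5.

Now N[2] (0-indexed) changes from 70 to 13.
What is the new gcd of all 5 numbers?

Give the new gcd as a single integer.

Numbers: [30, 70, 70, 35, 55], gcd = 5
Change: index 2, 70 -> 13
gcd of the OTHER numbers (without index 2): gcd([30, 70, 35, 55]) = 5
New gcd = gcd(g_others, new_val) = gcd(5, 13) = 1

Answer: 1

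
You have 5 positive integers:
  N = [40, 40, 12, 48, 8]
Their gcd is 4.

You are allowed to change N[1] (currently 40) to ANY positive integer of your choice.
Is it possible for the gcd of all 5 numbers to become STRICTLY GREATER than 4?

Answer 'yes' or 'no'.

Current gcd = 4
gcd of all OTHER numbers (without N[1]=40): gcd([40, 12, 48, 8]) = 4
The new gcd after any change is gcd(4, new_value).
This can be at most 4.
Since 4 = old gcd 4, the gcd can only stay the same or decrease.

Answer: no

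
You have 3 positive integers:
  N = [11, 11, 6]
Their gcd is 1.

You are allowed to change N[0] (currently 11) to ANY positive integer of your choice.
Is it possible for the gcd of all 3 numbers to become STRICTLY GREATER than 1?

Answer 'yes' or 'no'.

Answer: no

Derivation:
Current gcd = 1
gcd of all OTHER numbers (without N[0]=11): gcd([11, 6]) = 1
The new gcd after any change is gcd(1, new_value).
This can be at most 1.
Since 1 = old gcd 1, the gcd can only stay the same or decrease.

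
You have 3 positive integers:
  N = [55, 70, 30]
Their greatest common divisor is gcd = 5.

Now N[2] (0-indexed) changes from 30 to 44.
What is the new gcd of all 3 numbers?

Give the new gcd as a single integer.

Answer: 1

Derivation:
Numbers: [55, 70, 30], gcd = 5
Change: index 2, 30 -> 44
gcd of the OTHER numbers (without index 2): gcd([55, 70]) = 5
New gcd = gcd(g_others, new_val) = gcd(5, 44) = 1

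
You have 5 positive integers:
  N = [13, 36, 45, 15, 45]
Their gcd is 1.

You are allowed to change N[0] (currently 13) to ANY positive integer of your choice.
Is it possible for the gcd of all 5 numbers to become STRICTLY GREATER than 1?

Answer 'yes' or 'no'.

Answer: yes

Derivation:
Current gcd = 1
gcd of all OTHER numbers (without N[0]=13): gcd([36, 45, 15, 45]) = 3
The new gcd after any change is gcd(3, new_value).
This can be at most 3.
Since 3 > old gcd 1, the gcd CAN increase (e.g., set N[0] = 3).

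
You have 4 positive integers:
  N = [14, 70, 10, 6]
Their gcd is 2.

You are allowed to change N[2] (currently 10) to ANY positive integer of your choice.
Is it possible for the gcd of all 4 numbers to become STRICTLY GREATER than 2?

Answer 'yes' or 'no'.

Current gcd = 2
gcd of all OTHER numbers (without N[2]=10): gcd([14, 70, 6]) = 2
The new gcd after any change is gcd(2, new_value).
This can be at most 2.
Since 2 = old gcd 2, the gcd can only stay the same or decrease.

Answer: no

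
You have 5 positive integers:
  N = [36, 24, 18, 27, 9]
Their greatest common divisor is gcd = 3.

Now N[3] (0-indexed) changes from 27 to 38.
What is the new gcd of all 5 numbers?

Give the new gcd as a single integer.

Answer: 1

Derivation:
Numbers: [36, 24, 18, 27, 9], gcd = 3
Change: index 3, 27 -> 38
gcd of the OTHER numbers (without index 3): gcd([36, 24, 18, 9]) = 3
New gcd = gcd(g_others, new_val) = gcd(3, 38) = 1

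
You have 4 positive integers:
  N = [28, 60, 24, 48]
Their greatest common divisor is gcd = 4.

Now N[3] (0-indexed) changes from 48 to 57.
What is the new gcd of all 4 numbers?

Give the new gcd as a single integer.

Numbers: [28, 60, 24, 48], gcd = 4
Change: index 3, 48 -> 57
gcd of the OTHER numbers (without index 3): gcd([28, 60, 24]) = 4
New gcd = gcd(g_others, new_val) = gcd(4, 57) = 1

Answer: 1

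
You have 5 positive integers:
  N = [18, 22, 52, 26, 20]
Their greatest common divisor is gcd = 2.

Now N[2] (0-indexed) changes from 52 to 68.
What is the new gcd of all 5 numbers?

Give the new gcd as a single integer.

Answer: 2

Derivation:
Numbers: [18, 22, 52, 26, 20], gcd = 2
Change: index 2, 52 -> 68
gcd of the OTHER numbers (without index 2): gcd([18, 22, 26, 20]) = 2
New gcd = gcd(g_others, new_val) = gcd(2, 68) = 2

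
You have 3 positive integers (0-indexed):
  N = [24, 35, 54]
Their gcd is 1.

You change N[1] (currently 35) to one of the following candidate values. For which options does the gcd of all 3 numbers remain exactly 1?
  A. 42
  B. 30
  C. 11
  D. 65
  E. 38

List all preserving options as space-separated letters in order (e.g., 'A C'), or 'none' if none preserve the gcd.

Old gcd = 1; gcd of others (without N[1]) = 6
New gcd for candidate v: gcd(6, v). Preserves old gcd iff gcd(6, v) = 1.
  Option A: v=42, gcd(6,42)=6 -> changes
  Option B: v=30, gcd(6,30)=6 -> changes
  Option C: v=11, gcd(6,11)=1 -> preserves
  Option D: v=65, gcd(6,65)=1 -> preserves
  Option E: v=38, gcd(6,38)=2 -> changes

Answer: C D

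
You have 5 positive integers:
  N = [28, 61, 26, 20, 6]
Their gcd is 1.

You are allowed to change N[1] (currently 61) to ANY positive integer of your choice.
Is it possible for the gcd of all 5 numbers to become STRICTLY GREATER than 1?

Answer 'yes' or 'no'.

Current gcd = 1
gcd of all OTHER numbers (without N[1]=61): gcd([28, 26, 20, 6]) = 2
The new gcd after any change is gcd(2, new_value).
This can be at most 2.
Since 2 > old gcd 1, the gcd CAN increase (e.g., set N[1] = 2).

Answer: yes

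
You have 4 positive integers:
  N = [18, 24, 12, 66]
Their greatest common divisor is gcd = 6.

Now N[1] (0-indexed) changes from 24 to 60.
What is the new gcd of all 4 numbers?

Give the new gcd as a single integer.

Answer: 6

Derivation:
Numbers: [18, 24, 12, 66], gcd = 6
Change: index 1, 24 -> 60
gcd of the OTHER numbers (without index 1): gcd([18, 12, 66]) = 6
New gcd = gcd(g_others, new_val) = gcd(6, 60) = 6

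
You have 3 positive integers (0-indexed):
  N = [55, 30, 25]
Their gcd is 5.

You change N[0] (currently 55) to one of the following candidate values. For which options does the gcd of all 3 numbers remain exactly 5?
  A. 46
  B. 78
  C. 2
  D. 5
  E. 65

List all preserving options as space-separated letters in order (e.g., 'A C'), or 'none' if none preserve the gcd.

Old gcd = 5; gcd of others (without N[0]) = 5
New gcd for candidate v: gcd(5, v). Preserves old gcd iff gcd(5, v) = 5.
  Option A: v=46, gcd(5,46)=1 -> changes
  Option B: v=78, gcd(5,78)=1 -> changes
  Option C: v=2, gcd(5,2)=1 -> changes
  Option D: v=5, gcd(5,5)=5 -> preserves
  Option E: v=65, gcd(5,65)=5 -> preserves

Answer: D E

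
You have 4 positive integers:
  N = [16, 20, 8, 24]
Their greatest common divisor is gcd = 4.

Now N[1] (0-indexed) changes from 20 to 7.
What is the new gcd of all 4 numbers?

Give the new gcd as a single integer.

Numbers: [16, 20, 8, 24], gcd = 4
Change: index 1, 20 -> 7
gcd of the OTHER numbers (without index 1): gcd([16, 8, 24]) = 8
New gcd = gcd(g_others, new_val) = gcd(8, 7) = 1

Answer: 1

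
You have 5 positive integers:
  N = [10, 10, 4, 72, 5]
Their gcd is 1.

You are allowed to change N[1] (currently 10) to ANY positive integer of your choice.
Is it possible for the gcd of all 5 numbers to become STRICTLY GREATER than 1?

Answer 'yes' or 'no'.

Answer: no

Derivation:
Current gcd = 1
gcd of all OTHER numbers (without N[1]=10): gcd([10, 4, 72, 5]) = 1
The new gcd after any change is gcd(1, new_value).
This can be at most 1.
Since 1 = old gcd 1, the gcd can only stay the same or decrease.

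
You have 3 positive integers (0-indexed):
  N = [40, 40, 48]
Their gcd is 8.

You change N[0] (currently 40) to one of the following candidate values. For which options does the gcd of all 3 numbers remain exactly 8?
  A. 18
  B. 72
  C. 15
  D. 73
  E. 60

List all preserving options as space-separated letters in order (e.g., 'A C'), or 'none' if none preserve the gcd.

Old gcd = 8; gcd of others (without N[0]) = 8
New gcd for candidate v: gcd(8, v). Preserves old gcd iff gcd(8, v) = 8.
  Option A: v=18, gcd(8,18)=2 -> changes
  Option B: v=72, gcd(8,72)=8 -> preserves
  Option C: v=15, gcd(8,15)=1 -> changes
  Option D: v=73, gcd(8,73)=1 -> changes
  Option E: v=60, gcd(8,60)=4 -> changes

Answer: B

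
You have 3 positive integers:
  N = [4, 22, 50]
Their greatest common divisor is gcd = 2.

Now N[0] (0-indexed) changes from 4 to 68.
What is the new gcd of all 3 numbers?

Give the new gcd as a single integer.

Numbers: [4, 22, 50], gcd = 2
Change: index 0, 4 -> 68
gcd of the OTHER numbers (without index 0): gcd([22, 50]) = 2
New gcd = gcd(g_others, new_val) = gcd(2, 68) = 2

Answer: 2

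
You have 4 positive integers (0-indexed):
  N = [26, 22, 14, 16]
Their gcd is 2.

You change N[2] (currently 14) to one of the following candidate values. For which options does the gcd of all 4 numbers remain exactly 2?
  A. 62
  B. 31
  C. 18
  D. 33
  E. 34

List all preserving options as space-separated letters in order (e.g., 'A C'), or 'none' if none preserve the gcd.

Old gcd = 2; gcd of others (without N[2]) = 2
New gcd for candidate v: gcd(2, v). Preserves old gcd iff gcd(2, v) = 2.
  Option A: v=62, gcd(2,62)=2 -> preserves
  Option B: v=31, gcd(2,31)=1 -> changes
  Option C: v=18, gcd(2,18)=2 -> preserves
  Option D: v=33, gcd(2,33)=1 -> changes
  Option E: v=34, gcd(2,34)=2 -> preserves

Answer: A C E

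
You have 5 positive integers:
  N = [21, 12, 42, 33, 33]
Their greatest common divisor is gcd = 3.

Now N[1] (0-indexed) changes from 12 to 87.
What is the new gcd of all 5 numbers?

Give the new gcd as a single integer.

Answer: 3

Derivation:
Numbers: [21, 12, 42, 33, 33], gcd = 3
Change: index 1, 12 -> 87
gcd of the OTHER numbers (without index 1): gcd([21, 42, 33, 33]) = 3
New gcd = gcd(g_others, new_val) = gcd(3, 87) = 3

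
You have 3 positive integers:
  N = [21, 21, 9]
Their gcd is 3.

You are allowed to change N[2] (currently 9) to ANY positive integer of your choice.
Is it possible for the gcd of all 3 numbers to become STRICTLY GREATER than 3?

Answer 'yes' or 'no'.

Current gcd = 3
gcd of all OTHER numbers (without N[2]=9): gcd([21, 21]) = 21
The new gcd after any change is gcd(21, new_value).
This can be at most 21.
Since 21 > old gcd 3, the gcd CAN increase (e.g., set N[2] = 21).

Answer: yes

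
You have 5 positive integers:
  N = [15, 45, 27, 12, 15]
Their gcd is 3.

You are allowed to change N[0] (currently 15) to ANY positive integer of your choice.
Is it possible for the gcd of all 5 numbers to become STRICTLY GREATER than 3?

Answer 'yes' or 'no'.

Current gcd = 3
gcd of all OTHER numbers (without N[0]=15): gcd([45, 27, 12, 15]) = 3
The new gcd after any change is gcd(3, new_value).
This can be at most 3.
Since 3 = old gcd 3, the gcd can only stay the same or decrease.

Answer: no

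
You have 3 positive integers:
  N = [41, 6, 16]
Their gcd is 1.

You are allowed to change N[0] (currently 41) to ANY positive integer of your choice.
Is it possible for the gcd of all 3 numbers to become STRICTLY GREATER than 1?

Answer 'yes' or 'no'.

Current gcd = 1
gcd of all OTHER numbers (without N[0]=41): gcd([6, 16]) = 2
The new gcd after any change is gcd(2, new_value).
This can be at most 2.
Since 2 > old gcd 1, the gcd CAN increase (e.g., set N[0] = 2).

Answer: yes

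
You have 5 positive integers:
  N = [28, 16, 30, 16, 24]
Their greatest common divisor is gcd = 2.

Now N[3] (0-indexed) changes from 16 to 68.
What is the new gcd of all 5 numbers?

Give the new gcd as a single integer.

Numbers: [28, 16, 30, 16, 24], gcd = 2
Change: index 3, 16 -> 68
gcd of the OTHER numbers (without index 3): gcd([28, 16, 30, 24]) = 2
New gcd = gcd(g_others, new_val) = gcd(2, 68) = 2

Answer: 2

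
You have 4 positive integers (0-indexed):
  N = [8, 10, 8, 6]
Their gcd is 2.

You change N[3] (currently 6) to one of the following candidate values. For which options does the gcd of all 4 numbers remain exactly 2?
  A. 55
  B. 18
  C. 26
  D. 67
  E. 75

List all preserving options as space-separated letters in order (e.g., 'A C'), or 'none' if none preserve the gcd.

Answer: B C

Derivation:
Old gcd = 2; gcd of others (without N[3]) = 2
New gcd for candidate v: gcd(2, v). Preserves old gcd iff gcd(2, v) = 2.
  Option A: v=55, gcd(2,55)=1 -> changes
  Option B: v=18, gcd(2,18)=2 -> preserves
  Option C: v=26, gcd(2,26)=2 -> preserves
  Option D: v=67, gcd(2,67)=1 -> changes
  Option E: v=75, gcd(2,75)=1 -> changes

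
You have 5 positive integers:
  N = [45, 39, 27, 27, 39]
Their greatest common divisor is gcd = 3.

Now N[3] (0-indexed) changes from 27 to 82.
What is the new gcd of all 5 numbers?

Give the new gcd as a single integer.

Answer: 1

Derivation:
Numbers: [45, 39, 27, 27, 39], gcd = 3
Change: index 3, 27 -> 82
gcd of the OTHER numbers (without index 3): gcd([45, 39, 27, 39]) = 3
New gcd = gcd(g_others, new_val) = gcd(3, 82) = 1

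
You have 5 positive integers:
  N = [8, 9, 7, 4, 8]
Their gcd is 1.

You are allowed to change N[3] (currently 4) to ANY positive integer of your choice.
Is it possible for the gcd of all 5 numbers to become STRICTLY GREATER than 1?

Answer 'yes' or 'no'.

Current gcd = 1
gcd of all OTHER numbers (without N[3]=4): gcd([8, 9, 7, 8]) = 1
The new gcd after any change is gcd(1, new_value).
This can be at most 1.
Since 1 = old gcd 1, the gcd can only stay the same or decrease.

Answer: no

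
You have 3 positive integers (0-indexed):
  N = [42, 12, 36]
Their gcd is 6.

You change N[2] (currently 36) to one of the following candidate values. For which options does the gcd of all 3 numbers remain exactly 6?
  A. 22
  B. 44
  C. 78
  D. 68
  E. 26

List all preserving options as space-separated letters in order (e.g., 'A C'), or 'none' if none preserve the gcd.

Old gcd = 6; gcd of others (without N[2]) = 6
New gcd for candidate v: gcd(6, v). Preserves old gcd iff gcd(6, v) = 6.
  Option A: v=22, gcd(6,22)=2 -> changes
  Option B: v=44, gcd(6,44)=2 -> changes
  Option C: v=78, gcd(6,78)=6 -> preserves
  Option D: v=68, gcd(6,68)=2 -> changes
  Option E: v=26, gcd(6,26)=2 -> changes

Answer: C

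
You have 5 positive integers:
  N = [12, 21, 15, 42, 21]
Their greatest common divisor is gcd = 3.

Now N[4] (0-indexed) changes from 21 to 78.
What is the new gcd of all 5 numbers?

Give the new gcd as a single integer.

Answer: 3

Derivation:
Numbers: [12, 21, 15, 42, 21], gcd = 3
Change: index 4, 21 -> 78
gcd of the OTHER numbers (without index 4): gcd([12, 21, 15, 42]) = 3
New gcd = gcd(g_others, new_val) = gcd(3, 78) = 3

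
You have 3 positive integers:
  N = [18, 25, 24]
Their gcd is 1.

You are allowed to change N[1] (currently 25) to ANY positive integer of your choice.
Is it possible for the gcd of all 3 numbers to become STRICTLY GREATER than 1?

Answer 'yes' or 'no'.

Current gcd = 1
gcd of all OTHER numbers (without N[1]=25): gcd([18, 24]) = 6
The new gcd after any change is gcd(6, new_value).
This can be at most 6.
Since 6 > old gcd 1, the gcd CAN increase (e.g., set N[1] = 6).

Answer: yes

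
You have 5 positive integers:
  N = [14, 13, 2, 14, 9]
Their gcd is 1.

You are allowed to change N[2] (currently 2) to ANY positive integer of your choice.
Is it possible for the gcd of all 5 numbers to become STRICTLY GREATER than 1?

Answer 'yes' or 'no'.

Current gcd = 1
gcd of all OTHER numbers (without N[2]=2): gcd([14, 13, 14, 9]) = 1
The new gcd after any change is gcd(1, new_value).
This can be at most 1.
Since 1 = old gcd 1, the gcd can only stay the same or decrease.

Answer: no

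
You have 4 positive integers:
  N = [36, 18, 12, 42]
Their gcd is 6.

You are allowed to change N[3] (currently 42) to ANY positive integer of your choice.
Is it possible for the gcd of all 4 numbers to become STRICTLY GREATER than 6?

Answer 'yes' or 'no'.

Answer: no

Derivation:
Current gcd = 6
gcd of all OTHER numbers (without N[3]=42): gcd([36, 18, 12]) = 6
The new gcd after any change is gcd(6, new_value).
This can be at most 6.
Since 6 = old gcd 6, the gcd can only stay the same or decrease.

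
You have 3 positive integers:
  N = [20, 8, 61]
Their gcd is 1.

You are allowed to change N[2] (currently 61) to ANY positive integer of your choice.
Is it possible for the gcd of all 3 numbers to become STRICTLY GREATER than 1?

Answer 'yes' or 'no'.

Answer: yes

Derivation:
Current gcd = 1
gcd of all OTHER numbers (without N[2]=61): gcd([20, 8]) = 4
The new gcd after any change is gcd(4, new_value).
This can be at most 4.
Since 4 > old gcd 1, the gcd CAN increase (e.g., set N[2] = 4).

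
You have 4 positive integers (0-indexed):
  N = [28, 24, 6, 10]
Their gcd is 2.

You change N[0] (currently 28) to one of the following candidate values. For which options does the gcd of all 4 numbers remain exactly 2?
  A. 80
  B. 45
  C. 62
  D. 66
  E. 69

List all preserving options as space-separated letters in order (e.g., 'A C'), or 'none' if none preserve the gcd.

Old gcd = 2; gcd of others (without N[0]) = 2
New gcd for candidate v: gcd(2, v). Preserves old gcd iff gcd(2, v) = 2.
  Option A: v=80, gcd(2,80)=2 -> preserves
  Option B: v=45, gcd(2,45)=1 -> changes
  Option C: v=62, gcd(2,62)=2 -> preserves
  Option D: v=66, gcd(2,66)=2 -> preserves
  Option E: v=69, gcd(2,69)=1 -> changes

Answer: A C D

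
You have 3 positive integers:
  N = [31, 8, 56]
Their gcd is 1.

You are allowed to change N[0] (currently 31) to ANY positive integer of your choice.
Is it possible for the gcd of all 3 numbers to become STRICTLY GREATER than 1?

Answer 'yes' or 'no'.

Current gcd = 1
gcd of all OTHER numbers (without N[0]=31): gcd([8, 56]) = 8
The new gcd after any change is gcd(8, new_value).
This can be at most 8.
Since 8 > old gcd 1, the gcd CAN increase (e.g., set N[0] = 8).

Answer: yes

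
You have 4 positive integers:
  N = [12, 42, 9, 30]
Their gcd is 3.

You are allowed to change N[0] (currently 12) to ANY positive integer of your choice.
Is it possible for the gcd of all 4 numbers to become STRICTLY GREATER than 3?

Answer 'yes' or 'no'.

Answer: no

Derivation:
Current gcd = 3
gcd of all OTHER numbers (without N[0]=12): gcd([42, 9, 30]) = 3
The new gcd after any change is gcd(3, new_value).
This can be at most 3.
Since 3 = old gcd 3, the gcd can only stay the same or decrease.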